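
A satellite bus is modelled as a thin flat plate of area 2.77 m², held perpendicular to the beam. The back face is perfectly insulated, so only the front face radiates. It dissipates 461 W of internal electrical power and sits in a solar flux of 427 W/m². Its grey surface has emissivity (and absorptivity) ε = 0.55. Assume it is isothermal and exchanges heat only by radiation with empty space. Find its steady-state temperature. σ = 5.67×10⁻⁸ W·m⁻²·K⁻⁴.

At steady state, absorbed solar power + internal power = radiated power.
Absorbed: α·S·A_cross = 0.55·427·2.770 = 650.5 W (cross-section A).
Total input = 650.5 + 461 = 1112 W.
Radiated: εσ·A_surf·T⁴ with A_surf = A = 2.770 m².
T⁴ = 1112/(0.55·5.67×10⁻⁸·2.770) = 1.287×10¹⁰ K⁴.

T ≈ 337 K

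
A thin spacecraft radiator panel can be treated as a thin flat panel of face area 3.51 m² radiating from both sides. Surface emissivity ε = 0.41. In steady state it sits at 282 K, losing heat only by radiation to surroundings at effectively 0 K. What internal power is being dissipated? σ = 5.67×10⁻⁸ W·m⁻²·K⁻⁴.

Steady state: P = εσA T⁴.
A = 2·3.51 = 7.020 m²; T⁴ = (282)⁴ = 6.324×10⁹ K⁴.
P = 0.41 × 5.67×10⁻⁸ × 7.020 × 6.324×10⁹.

P ≈ 1030 W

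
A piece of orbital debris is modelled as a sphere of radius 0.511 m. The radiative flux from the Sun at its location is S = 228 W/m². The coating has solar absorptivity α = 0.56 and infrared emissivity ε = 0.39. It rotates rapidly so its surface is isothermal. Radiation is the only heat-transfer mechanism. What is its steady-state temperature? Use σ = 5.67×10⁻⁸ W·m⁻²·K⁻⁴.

T ≈ 195 K

At equilibrium, absorbed power = emitted power.
Absorbing cross-section = πr² = 0.8203 m²; emitting surface = 4πr² = 3.281 m² (ratio 4).
αS·A_cross = εσ·A_surf·T⁴  ⇒  T⁴ = αS/(ε·4σ).
T⁴ = 0.560·228/(0.39·4·5.67×10⁻⁸) = 1.443×10⁹ K⁴.
T = (1.443×10⁹)^(1/4).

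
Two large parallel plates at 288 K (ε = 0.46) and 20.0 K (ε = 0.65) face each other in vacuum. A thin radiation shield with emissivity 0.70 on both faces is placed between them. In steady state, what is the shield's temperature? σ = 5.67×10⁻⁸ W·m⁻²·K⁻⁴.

In steady state the net flux on the hot side equals that on the cold side.
σ(T₁⁴−T_s⁴)/D₁ = σ(T_s⁴−T₂⁴)/D₂, with D₁ = 1/ε₁+1/ε_s−1 = 2.602, D₂ = 1/ε_s+1/ε₂−1 = 1.967.
Solve for T_s⁴: T_s⁴ = (D₂·T₁⁴ + D₁·T₂⁴)/(D₁+D₂) = 2.962×10⁹ K⁴.

T_s ≈ 233 K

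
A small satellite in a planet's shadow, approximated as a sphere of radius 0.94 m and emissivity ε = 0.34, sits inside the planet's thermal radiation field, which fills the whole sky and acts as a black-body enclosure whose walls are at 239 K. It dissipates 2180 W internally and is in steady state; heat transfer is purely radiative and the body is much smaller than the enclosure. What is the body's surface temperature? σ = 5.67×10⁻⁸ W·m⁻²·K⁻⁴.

For a small grey body in a large enclosure, net radiated power = εσA(T⁴ − T_w⁴).
Steady state: P = εσA(T⁴ − T_w⁴) with A = 4πr² = 11.10 m².
T⁴ = P/(εσA) + T_w⁴ = 2180/(0.34·5.67×10⁻⁸·11.10) + (239)⁴
    = 1.018×10¹⁰ + 3.263×10⁹ = 1.345×10¹⁰ K⁴.

T ≈ 341 K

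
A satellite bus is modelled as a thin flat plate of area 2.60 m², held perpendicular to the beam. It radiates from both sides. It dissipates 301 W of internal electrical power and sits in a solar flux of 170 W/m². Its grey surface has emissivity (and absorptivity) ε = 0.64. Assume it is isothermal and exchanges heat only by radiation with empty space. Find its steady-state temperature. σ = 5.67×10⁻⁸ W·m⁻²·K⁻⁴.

T ≈ 236 K

At steady state, absorbed solar power + internal power = radiated power.
Absorbed: α·S·A_cross = 0.64·170·2.600 = 282.9 W (cross-section A).
Total input = 282.9 + 301 = 583.9 W.
Radiated: εσ·A_surf·T⁴ with A_surf = 2A = 5.200 m².
T⁴ = 583.9/(0.64·5.67×10⁻⁸·5.200) = 3.094×10⁹ K⁴.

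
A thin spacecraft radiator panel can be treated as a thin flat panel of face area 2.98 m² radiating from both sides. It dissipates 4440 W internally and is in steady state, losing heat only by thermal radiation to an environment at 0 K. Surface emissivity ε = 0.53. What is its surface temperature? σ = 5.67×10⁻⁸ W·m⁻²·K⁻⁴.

T ≈ 397 K

Steady state: internal power = radiated power, P = εσA T⁴.
Radiating area A = 2·2.98 = 5.960 m².
T⁴ = P/(εσA) = 4440/(0.53·5.67×10⁻⁸·5.960) = 2.479×10¹⁰ K⁴.
T = (2.479×10¹⁰)^(1/4).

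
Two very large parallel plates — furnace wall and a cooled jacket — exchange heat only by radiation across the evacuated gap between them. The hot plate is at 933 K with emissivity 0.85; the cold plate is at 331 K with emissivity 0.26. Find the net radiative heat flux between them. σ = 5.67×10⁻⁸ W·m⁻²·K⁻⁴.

For two infinite grey parallel plates, q = σ(T₁⁴ − T₂⁴)/(1/ε₁ + 1/ε₂ − 1).
T₁⁴ − T₂⁴ = 7.578×10¹¹ − 1.200×10¹⁰ = 7.457×10¹¹ K⁴.
1/ε₁ + 1/ε₂ − 1 = 1.176 + 3.846 − 1 = 4.023.
q = 5.67×10⁻⁸ × 7.457×10¹¹ / 4.023.

q ≈ 10500 W/m²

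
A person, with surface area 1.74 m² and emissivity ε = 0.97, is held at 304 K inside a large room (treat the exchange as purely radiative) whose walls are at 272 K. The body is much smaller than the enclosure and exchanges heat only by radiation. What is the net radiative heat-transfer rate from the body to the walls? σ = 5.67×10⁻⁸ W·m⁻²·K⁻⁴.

For a small grey body in a large enclosure: P_net = εσA(T_body⁴ − T_wall⁴).
A = 1.74 m²; T_body⁴ − T_wall⁴ = 8.541×10⁹ − 5.474×10⁹ = 3.067×10⁹ K⁴.
|P_net| = 0.97·5.67×10⁻⁸·1.740·3.067×10⁹.

P_net ≈ 294 W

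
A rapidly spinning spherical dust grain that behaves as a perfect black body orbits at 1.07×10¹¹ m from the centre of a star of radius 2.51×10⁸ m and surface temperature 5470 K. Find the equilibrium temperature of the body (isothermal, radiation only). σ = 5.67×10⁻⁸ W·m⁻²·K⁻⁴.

The star's surface emits σT_*⁴; at distance d the flux is S = σT_*⁴(R_*/d)².
S = 5.67×10⁻⁸·(5470)⁴·(2.51×10⁸/1.07×10¹¹)² = 279.3 W/m².
For an isothermal sphere T⁴ = (1−a)S/(4σ) = 1.232×10⁹ K⁴.

T ≈ 187 K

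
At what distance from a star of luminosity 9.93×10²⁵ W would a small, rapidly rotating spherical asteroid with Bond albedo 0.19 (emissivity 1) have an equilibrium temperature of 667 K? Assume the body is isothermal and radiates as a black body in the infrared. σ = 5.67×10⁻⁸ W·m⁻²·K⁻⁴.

For an isothermal black-emitting sphere, (1−a)S·πr² = σ·4πr²·T⁴ ⇒ S = 4σT⁴/(1−a).
S = 4·5.67×10⁻⁸·(667)⁴/0.810 = 55420 W/m².
Flux falls as S = L/(4πd²), so d = √(L/(4πS)) = √(9.93×10²⁵/(4π·55420)).

d ≈ 1.19×10¹⁰ m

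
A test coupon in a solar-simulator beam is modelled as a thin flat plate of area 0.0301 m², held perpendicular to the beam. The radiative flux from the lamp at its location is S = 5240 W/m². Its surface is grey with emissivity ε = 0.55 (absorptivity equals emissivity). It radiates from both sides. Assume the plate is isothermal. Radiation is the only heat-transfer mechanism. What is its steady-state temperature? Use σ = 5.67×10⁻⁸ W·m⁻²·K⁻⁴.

T ≈ 464 K

At equilibrium, absorbed power = emitted power.
Absorbing cross-section = A = 0.03010 m²; emitting surface = 2A = 0.06020 m² (ratio 2).
εS·A_cross = εσ·A_surf·T⁴  ⇒  T⁴ = S/(2σ)   (ε cancels).
T⁴ = 5240/(2·5.67×10⁻⁸) = 4.621×10¹⁰ K⁴.
T = (4.621×10¹⁰)^(1/4).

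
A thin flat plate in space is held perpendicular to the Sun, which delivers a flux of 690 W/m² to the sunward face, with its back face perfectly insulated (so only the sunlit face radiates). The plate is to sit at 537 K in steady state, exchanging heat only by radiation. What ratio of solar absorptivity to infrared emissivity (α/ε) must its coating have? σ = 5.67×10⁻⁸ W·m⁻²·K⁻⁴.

α/ε ≈ 6.83

Balance: αS·A = εσ·1A·T⁴ ⇒ α/ε = σT⁴/S.
α/ε = 5.67×10⁻⁸·(537)⁴/690 = 5.67×10⁻⁸·8.316×10¹⁰/690.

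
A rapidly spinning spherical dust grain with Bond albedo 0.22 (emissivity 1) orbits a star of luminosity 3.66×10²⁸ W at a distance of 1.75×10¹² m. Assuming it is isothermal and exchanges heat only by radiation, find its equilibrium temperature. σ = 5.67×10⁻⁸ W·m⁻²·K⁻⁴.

First find the stellar flux at distance d: S = L/(4πd²) = 3.66×10²⁸/(4π·(1.75×10¹²)²) = 951.0 W/m².
For an isothermal sphere, absorbed (1−a)S·πr² = emitted σ·4πr²·T⁴, so T⁴ = (1−a)S/(4σ).
T⁴ = 0.780·951.0/(4·5.67×10⁻⁸) = 3.271×10⁹ K⁴.

T ≈ 239 K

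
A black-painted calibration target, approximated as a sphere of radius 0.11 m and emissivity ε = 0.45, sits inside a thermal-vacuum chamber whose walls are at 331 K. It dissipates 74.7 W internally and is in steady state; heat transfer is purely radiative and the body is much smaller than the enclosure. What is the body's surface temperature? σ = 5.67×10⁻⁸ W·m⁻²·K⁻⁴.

For a small grey body in a large enclosure, net radiated power = εσA(T⁴ − T_w⁴).
Steady state: P = εσA(T⁴ − T_w⁴) with A = 4πr² = 0.1521 m².
T⁴ = P/(εσA) + T_w⁴ = 74.7/(0.45·5.67×10⁻⁸·0.1521) + (331)⁴
    = 1.925×10¹⁰ + 1.200×10¹⁰ = 3.126×10¹⁰ K⁴.

T ≈ 420 K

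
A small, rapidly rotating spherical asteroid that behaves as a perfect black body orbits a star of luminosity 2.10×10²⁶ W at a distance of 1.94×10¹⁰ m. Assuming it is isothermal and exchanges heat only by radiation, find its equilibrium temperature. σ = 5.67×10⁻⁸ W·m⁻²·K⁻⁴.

T ≈ 665 K

First find the stellar flux at distance d: S = L/(4πd²) = 2.10×10²⁶/(4π·(1.94×10¹⁰)²) = 44400 W/m².
For an isothermal sphere, absorbed (1−a)S·πr² = emitted σ·4πr²·T⁴, so T⁴ = (1−a)S/(4σ).
T⁴ = 1.00·44400/(4·5.67×10⁻⁸) = 1.958×10¹¹ K⁴.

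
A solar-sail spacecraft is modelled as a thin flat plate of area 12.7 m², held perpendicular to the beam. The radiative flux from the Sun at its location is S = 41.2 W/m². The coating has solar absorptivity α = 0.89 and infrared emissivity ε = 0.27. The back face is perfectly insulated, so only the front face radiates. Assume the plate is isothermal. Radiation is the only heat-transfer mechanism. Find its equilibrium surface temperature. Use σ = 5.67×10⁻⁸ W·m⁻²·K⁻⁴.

At equilibrium, absorbed power = emitted power.
Absorbing cross-section = A = 12.70 m²; emitting surface = A = 12.70 m² (ratio 1).
αS·A_cross = εσ·A_surf·T⁴  ⇒  T⁴ = αS/(ε·1σ).
T⁴ = 0.890·41.2/(0.27·1·5.67×10⁻⁸) = 2.395×10⁹ K⁴.
T = (2.395×10⁹)^(1/4).

T ≈ 221 K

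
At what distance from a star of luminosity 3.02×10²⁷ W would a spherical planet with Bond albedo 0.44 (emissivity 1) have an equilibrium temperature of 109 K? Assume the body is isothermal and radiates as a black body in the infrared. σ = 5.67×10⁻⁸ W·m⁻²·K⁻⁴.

For an isothermal black-emitting sphere, (1−a)S·πr² = σ·4πr²·T⁴ ⇒ S = 4σT⁴/(1−a).
S = 4·5.67×10⁻⁸·(109)⁴/0.560 = 57.17 W/m².
Flux falls as S = L/(4πd²), so d = √(L/(4πS)) = √(3.02×10²⁷/(4π·57.17)).

d ≈ 2.05×10¹² m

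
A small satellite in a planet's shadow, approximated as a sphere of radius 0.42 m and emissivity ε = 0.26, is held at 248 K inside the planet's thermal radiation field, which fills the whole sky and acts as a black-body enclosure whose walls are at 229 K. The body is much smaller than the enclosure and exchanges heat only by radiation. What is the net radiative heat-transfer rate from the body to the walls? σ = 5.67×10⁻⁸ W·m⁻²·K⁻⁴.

P_net ≈ 33.7 W

For a small grey body in a large enclosure: P_net = εσA(T_body⁴ − T_wall⁴).
A = 4πr² = 2.217 m²; T_body⁴ − T_wall⁴ = 3.783×10⁹ − 2.750×10⁹ = 1.033×10⁹ K⁴.
|P_net| = 0.26·5.67×10⁻⁸·2.217·1.033×10⁹.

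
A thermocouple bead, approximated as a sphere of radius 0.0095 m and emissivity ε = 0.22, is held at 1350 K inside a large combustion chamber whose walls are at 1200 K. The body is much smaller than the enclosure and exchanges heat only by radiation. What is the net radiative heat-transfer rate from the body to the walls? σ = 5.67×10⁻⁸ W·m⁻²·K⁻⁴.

P_net ≈ 17.7 W

For a small grey body in a large enclosure: P_net = εσA(T_body⁴ − T_wall⁴).
A = 4πr² = 0.001134 m²; T_body⁴ − T_wall⁴ = 3.322×10¹² − 2.074×10¹² = 1.248×10¹² K⁴.
|P_net| = 0.22·5.67×10⁻⁸·0.001134·1.248×10¹².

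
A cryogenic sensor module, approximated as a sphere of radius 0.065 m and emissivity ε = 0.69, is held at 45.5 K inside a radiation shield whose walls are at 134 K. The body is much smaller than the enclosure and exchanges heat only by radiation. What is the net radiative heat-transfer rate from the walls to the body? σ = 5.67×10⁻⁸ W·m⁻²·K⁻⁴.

P_net ≈ 0.661 W

For a small grey body in a large enclosure: P_net = εσA(T_body⁴ − T_wall⁴).
A = 4πr² = 0.05309 m²; T_body⁴ − T_wall⁴ = 4.286×10⁶ − 3.224×10⁸ = -3.181×10⁸ K⁴.
|P_net| = 0.69·5.67×10⁻⁸·0.05309·3.181×10⁸.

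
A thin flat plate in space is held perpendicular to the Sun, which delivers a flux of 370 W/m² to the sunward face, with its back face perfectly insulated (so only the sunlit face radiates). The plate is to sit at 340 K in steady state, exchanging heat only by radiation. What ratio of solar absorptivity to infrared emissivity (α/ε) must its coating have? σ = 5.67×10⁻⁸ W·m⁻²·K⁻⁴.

α/ε ≈ 2.05

Balance: αS·A = εσ·1A·T⁴ ⇒ α/ε = σT⁴/S.
α/ε = 5.67×10⁻⁸·(340)⁴/370 = 5.67×10⁻⁸·1.336×10¹⁰/370.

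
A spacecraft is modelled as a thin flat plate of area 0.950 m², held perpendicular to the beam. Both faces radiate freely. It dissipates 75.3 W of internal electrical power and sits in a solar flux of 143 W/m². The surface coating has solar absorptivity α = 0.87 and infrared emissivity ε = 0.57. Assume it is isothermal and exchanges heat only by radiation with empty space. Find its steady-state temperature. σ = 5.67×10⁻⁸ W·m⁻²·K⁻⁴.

At steady state, absorbed solar power + internal power = radiated power.
Absorbed: α·S·A_cross = 0.87·143·0.9500 = 118.2 W (cross-section A).
Total input = 118.2 + 75.3 = 193.5 W.
Radiated: εσ·A_surf·T⁴ with A_surf = 2A = 1.900 m².
T⁴ = 193.5/(0.57·5.67×10⁻⁸·1.900) = 3.151×10⁹ K⁴.

T ≈ 237 K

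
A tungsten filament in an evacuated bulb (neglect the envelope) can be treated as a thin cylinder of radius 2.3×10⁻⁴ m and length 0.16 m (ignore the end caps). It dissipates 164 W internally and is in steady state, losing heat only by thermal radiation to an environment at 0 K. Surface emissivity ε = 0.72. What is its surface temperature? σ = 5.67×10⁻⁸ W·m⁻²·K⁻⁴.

Steady state: internal power = radiated power, P = εσA T⁴.
Radiating area A = 2πrL = 2.312×10⁻⁴ m².
T⁴ = P/(εσA) = 164/(0.72·5.67×10⁻⁸·2.312×10⁻⁴) = 1.737×10¹³ K⁴.
T = (1.737×10¹³)^(1/4).

T ≈ 2040 K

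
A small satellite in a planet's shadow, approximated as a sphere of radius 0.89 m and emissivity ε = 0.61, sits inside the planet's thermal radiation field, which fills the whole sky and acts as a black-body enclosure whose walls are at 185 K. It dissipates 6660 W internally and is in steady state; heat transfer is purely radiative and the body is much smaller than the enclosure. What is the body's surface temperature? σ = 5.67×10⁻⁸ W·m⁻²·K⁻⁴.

For a small grey body in a large enclosure, net radiated power = εσA(T⁴ − T_w⁴).
Steady state: P = εσA(T⁴ − T_w⁴) with A = 4πr² = 9.954 m².
T⁴ = P/(εσA) + T_w⁴ = 6660/(0.61·5.67×10⁻⁸·9.954) + (185)⁴
    = 1.935×10¹⁰ + 1.171×10⁹ = 2.052×10¹⁰ K⁴.

T ≈ 378 K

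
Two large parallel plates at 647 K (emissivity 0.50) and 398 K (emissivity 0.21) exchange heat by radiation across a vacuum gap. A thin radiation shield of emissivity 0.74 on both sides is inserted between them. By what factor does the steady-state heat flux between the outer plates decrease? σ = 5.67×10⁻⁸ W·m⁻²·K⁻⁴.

Without shield: q₀ = σΔ(T⁴)/(1/ε₁+1/ε₂−1) with denominator 5.762.
With shield the two gaps are in series; the resistances add: (1/ε₁+1/ε_s−1)+(1/ε_s+1/ε₂−1) = 2.351+5.113 = 7.465.
Heat-flux ratio q₀/q = 7.465/5.762.

factor ≈ 1.30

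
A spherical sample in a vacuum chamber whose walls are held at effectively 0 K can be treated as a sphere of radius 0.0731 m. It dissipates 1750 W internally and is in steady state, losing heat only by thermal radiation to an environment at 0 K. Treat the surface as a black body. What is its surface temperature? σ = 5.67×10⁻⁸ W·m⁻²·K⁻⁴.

Steady state: internal power = radiated power, P = εσA T⁴.
Radiating area A = 4πr² = 0.06715 m².
T⁴ = P/(εσA) = 1750/(1.0·5.67×10⁻⁸·0.06715) = 4.596×10¹¹ K⁴.
T = (4.596×10¹¹)^(1/4).

T ≈ 823 K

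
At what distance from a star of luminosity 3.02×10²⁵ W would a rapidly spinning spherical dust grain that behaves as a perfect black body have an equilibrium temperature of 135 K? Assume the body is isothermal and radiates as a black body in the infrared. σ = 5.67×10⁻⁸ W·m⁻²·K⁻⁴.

For an isothermal black-emitting sphere, (1−a)S·πr² = σ·4πr²·T⁴ ⇒ S = 4σT⁴/(1−a).
S = 4·5.67×10⁻⁸·(135)⁴/1.00 = 75.33 W/m².
Flux falls as S = L/(4πd²), so d = √(L/(4πS)) = √(3.02×10²⁵/(4π·75.33)).

d ≈ 1.79×10¹¹ m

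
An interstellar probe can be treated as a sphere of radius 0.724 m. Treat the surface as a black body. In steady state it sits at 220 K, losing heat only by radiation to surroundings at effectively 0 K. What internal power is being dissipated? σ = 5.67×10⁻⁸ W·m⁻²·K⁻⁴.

Steady state: P = εσA T⁴.
A = 4πr² = 6.587 m²; T⁴ = (220)⁴ = 2.343×10⁹ K⁴.
P = 1.0 × 5.67×10⁻⁸ × 6.587 × 2.343×10⁹.

P ≈ 875 W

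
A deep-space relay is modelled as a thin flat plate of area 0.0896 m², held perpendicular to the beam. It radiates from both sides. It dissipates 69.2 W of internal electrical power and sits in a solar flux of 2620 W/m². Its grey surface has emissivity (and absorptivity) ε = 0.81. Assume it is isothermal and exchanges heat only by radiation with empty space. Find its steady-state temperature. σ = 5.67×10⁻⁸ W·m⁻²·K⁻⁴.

At steady state, absorbed solar power + internal power = radiated power.
Absorbed: α·S·A_cross = 0.81·2620·0.08960 = 190.1 W (cross-section A).
Total input = 190.1 + 69.2 = 259.3 W.
Radiated: εσ·A_surf·T⁴ with A_surf = 2A = 0.1792 m².
T⁴ = 259.3/(0.81·5.67×10⁻⁸·0.1792) = 3.151×10¹⁰ K⁴.

T ≈ 421 K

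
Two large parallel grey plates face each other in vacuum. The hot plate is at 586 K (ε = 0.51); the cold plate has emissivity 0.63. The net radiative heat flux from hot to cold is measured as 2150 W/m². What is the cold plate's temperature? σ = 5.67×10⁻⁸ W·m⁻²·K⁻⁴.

q = σ(T₁⁴ − T₂⁴)/(1/ε₁ + 1/ε₂ − 1); denominator = 2.548.
T₂⁴ = T₁⁴ − q·(1/ε₁+1/ε₂−1)/σ = 1.179×10¹¹ − 2150·2.548/5.67×10⁻⁸
    = 2.130×10¹⁰ K⁴.

T₂ ≈ 382 K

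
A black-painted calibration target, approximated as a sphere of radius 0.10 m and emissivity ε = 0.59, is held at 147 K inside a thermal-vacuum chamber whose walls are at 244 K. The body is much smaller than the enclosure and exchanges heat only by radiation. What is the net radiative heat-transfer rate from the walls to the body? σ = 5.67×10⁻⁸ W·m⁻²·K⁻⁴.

For a small grey body in a large enclosure: P_net = εσA(T_body⁴ − T_wall⁴).
A = 4πr² = 0.1257 m²; T_body⁴ − T_wall⁴ = 4.669×10⁸ − 3.545×10⁹ = -3.078×10⁹ K⁴.
|P_net| = 0.59·5.67×10⁻⁸·0.1257·3.078×10⁹.

P_net ≈ 12.9 W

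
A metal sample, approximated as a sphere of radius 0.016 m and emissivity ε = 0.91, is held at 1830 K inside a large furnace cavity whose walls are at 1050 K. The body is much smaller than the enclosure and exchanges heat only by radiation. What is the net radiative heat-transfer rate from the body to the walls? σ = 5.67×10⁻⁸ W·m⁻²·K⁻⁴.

For a small grey body in a large enclosure: P_net = εσA(T_body⁴ − T_wall⁴).
A = 4πr² = 0.003217 m²; T_body⁴ − T_wall⁴ = 1.122×10¹³ − 1.216×10¹² = 1.000×10¹³ K⁴.
|P_net| = 0.91·5.67×10⁻⁸·0.003217·1.000×10¹³.

P_net ≈ 1660 W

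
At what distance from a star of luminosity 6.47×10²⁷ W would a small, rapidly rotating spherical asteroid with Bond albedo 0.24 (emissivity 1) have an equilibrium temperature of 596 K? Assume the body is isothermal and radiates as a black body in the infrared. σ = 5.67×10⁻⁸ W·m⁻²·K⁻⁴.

d ≈ 1.17×10¹¹ m

For an isothermal black-emitting sphere, (1−a)S·πr² = σ·4πr²·T⁴ ⇒ S = 4σT⁴/(1−a).
S = 4·5.67×10⁻⁸·(596)⁴/0.760 = 37650 W/m².
Flux falls as S = L/(4πd²), so d = √(L/(4πS)) = √(6.47×10²⁷/(4π·37650)).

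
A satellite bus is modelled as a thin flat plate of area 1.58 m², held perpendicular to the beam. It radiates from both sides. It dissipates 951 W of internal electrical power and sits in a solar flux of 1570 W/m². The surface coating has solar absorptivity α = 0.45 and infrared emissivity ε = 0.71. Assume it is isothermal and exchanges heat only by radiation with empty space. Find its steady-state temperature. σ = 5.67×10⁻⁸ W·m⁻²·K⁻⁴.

At steady state, absorbed solar power + internal power = radiated power.
Absorbed: α·S·A_cross = 0.45·1570·1.580 = 1116 W (cross-section A).
Total input = 1116 + 951 = 2067 W.
Radiated: εσ·A_surf·T⁴ with A_surf = 2A = 3.160 m².
T⁴ = 2067/(0.71·5.67×10⁻⁸·3.160) = 1.625×10¹⁰ K⁴.

T ≈ 357 K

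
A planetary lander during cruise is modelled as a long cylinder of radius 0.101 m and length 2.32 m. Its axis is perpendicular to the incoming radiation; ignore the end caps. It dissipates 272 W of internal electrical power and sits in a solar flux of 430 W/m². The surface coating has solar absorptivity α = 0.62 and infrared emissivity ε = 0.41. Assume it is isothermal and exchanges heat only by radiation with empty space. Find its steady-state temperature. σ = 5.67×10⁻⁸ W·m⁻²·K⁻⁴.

T ≈ 328 K

At steady state, absorbed solar power + internal power = radiated power.
Absorbed: α·S·A_cross = 0.62·430·0.4686 = 124.9 W (cross-section 2rL).
Total input = 124.9 + 272 = 396.9 W.
Radiated: εσ·A_surf·T⁴ with A_surf = 2πrL = 1.472 m².
T⁴ = 396.9/(0.41·5.67×10⁻⁸·1.472) = 1.160×10¹⁰ K⁴.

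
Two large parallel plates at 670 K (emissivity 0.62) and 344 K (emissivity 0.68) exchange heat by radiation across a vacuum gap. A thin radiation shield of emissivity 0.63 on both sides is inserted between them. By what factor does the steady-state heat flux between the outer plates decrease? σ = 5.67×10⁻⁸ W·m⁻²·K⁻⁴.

Without shield: q₀ = σΔ(T⁴)/(1/ε₁+1/ε₂−1) with denominator 2.083.
With shield the two gaps are in series; the resistances add: (1/ε₁+1/ε_s−1)+(1/ε_s+1/ε₂−1) = 2.200+2.058 = 4.258.
Heat-flux ratio q₀/q = 4.258/2.083.

factor ≈ 2.04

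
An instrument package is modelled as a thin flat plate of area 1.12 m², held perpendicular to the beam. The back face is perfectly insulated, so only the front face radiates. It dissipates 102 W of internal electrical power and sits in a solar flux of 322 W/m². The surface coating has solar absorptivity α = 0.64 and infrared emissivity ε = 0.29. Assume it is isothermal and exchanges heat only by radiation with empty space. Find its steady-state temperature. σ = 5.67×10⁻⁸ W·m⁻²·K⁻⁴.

At steady state, absorbed solar power + internal power = radiated power.
Absorbed: α·S·A_cross = 0.64·322·1.120 = 230.8 W (cross-section A).
Total input = 230.8 + 102 = 332.8 W.
Radiated: εσ·A_surf·T⁴ with A_surf = A = 1.120 m².
T⁴ = 332.8/(0.29·5.67×10⁻⁸·1.120) = 1.807×10¹⁰ K⁴.

T ≈ 367 K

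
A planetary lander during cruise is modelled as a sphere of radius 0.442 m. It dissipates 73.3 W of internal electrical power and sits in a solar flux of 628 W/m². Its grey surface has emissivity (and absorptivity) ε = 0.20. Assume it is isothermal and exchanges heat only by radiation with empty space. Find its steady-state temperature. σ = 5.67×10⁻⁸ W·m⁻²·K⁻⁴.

T ≈ 271 K

At steady state, absorbed solar power + internal power = radiated power.
Absorbed: α·S·A_cross = 0.20·628·0.6138 = 77.09 W (cross-section πr²).
Total input = 77.09 + 73.3 = 150.4 W.
Radiated: εσ·A_surf·T⁴ with A_surf = 4πr² = 2.455 m².
T⁴ = 150.4/(0.20·5.67×10⁻⁸·2.455) = 5.402×10⁹ K⁴.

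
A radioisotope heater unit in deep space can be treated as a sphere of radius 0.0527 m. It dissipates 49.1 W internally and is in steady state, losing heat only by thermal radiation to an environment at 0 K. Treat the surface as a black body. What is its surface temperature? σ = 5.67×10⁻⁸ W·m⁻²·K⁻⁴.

Steady state: internal power = radiated power, P = εσA T⁴.
Radiating area A = 4πr² = 0.03490 m².
T⁴ = P/(εσA) = 49.1/(1.0·5.67×10⁻⁸·0.03490) = 2.481×10¹⁰ K⁴.
T = (2.481×10¹⁰)^(1/4).

T ≈ 397 K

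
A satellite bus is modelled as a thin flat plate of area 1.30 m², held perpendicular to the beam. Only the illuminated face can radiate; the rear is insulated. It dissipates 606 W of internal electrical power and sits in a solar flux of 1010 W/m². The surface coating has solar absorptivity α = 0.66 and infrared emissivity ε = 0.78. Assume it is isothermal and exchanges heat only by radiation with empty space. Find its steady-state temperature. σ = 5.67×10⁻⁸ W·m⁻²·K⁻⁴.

At steady state, absorbed solar power + internal power = radiated power.
Absorbed: α·S·A_cross = 0.66·1010·1.300 = 866.6 W (cross-section A).
Total input = 866.6 + 606 = 1473 W.
Radiated: εσ·A_surf·T⁴ with A_surf = A = 1.300 m².
T⁴ = 1473/(0.78·5.67×10⁻⁸·1.300) = 2.561×10¹⁰ K⁴.

T ≈ 400 K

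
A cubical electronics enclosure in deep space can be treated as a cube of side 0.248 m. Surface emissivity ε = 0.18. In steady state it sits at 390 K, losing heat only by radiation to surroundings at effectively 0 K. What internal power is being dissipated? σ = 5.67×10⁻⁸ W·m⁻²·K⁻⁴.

Steady state: P = εσA T⁴.
A = 6L² = 0.3690 m²; T⁴ = (390)⁴ = 2.313×10¹⁰ K⁴.
P = 0.18 × 5.67×10⁻⁸ × 0.3690 × 2.313×10¹⁰.

P ≈ 87.1 W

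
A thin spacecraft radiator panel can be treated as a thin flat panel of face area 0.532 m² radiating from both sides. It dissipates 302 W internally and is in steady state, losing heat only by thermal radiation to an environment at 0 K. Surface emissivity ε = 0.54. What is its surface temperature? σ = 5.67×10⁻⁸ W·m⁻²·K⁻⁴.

Steady state: internal power = radiated power, P = εσA T⁴.
Radiating area A = 2·0.532 = 1.064 m².
T⁴ = P/(εσA) = 302/(0.54·5.67×10⁻⁸·1.064) = 9.270×10⁹ K⁴.
T = (9.270×10⁹)^(1/4).

T ≈ 310 K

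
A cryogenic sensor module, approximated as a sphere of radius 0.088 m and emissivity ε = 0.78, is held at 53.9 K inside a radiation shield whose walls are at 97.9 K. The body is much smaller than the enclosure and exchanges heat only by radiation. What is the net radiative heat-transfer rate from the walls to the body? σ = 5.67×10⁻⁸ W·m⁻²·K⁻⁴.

P_net ≈ 0.359 W

For a small grey body in a large enclosure: P_net = εσA(T_body⁴ − T_wall⁴).
A = 4πr² = 0.09731 m²; T_body⁴ − T_wall⁴ = 8.440×10⁶ − 9.186×10⁷ = -8.342×10⁷ K⁴.
|P_net| = 0.78·5.67×10⁻⁸·0.09731·8.342×10⁷.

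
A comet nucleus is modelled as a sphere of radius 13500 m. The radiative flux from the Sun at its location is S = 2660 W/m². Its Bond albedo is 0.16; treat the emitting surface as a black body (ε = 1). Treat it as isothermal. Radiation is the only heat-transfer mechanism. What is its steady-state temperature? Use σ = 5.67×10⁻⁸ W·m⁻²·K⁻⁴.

At equilibrium, absorbed power = emitted power.
Absorbing cross-section = πr² = 5.726×10⁸ m²; emitting surface = 4πr² = 2.290×10⁹ m² (ratio 4).
(1−a)S·A_cross = εσ·A_surf·T⁴  ⇒  T⁴ = (1−a)S/(4σ).
T⁴ = 0.840·2660/(4·5.67×10⁻⁸) = 9.852×10⁹ K⁴.
T = (9.852×10⁹)^(1/4).

T ≈ 315 K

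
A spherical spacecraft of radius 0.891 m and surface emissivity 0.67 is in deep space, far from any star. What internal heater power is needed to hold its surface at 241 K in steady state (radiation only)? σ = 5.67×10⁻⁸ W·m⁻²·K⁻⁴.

P = εσ·4πr²·T⁴.
4πr² = 9.976 m²; T⁴ = 3.373×10⁹ K⁴.
P = 0.67·5.67×10⁻⁸·9.976·3.373×10⁹.

P ≈ 1280 W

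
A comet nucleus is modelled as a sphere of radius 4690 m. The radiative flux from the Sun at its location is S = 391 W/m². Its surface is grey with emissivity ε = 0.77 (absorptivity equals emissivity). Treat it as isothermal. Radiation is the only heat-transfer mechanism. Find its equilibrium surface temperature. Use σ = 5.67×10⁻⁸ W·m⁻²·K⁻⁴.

At equilibrium, absorbed power = emitted power.
Absorbing cross-section = πr² = 6.910×10⁷ m²; emitting surface = 4πr² = 2.764×10⁸ m² (ratio 4).
εS·A_cross = εσ·A_surf·T⁴  ⇒  T⁴ = S/(4σ)   (ε cancels).
T⁴ = 391/(4·5.67×10⁻⁸) = 1.724×10⁹ K⁴.
T = (1.724×10⁹)^(1/4).

T ≈ 204 K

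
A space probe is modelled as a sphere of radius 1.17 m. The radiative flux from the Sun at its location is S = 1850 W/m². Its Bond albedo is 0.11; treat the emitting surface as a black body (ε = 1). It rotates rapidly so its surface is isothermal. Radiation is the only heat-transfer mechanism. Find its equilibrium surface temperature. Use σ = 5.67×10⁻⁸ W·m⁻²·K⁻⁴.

At equilibrium, absorbed power = emitted power.
Absorbing cross-section = πr² = 4.301 m²; emitting surface = 4πr² = 17.20 m² (ratio 4).
(1−a)S·A_cross = εσ·A_surf·T⁴  ⇒  T⁴ = (1−a)S/(4σ).
T⁴ = 0.890·1850/(4·5.67×10⁻⁸) = 7.260×10⁹ K⁴.
T = (7.260×10⁹)^(1/4).

T ≈ 292 K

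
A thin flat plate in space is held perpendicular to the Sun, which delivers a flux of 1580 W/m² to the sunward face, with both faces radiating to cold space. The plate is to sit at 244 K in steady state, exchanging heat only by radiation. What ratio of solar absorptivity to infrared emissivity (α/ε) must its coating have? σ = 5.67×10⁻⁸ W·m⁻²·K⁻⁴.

Balance: αS·A = εσ·2A·T⁴ ⇒ α/ε = 2σT⁴/S.
α/ε = 2·5.67×10⁻⁸·(244)⁴/1580 = 2·5.67×10⁻⁸·3.545×10⁹/1580.

α/ε ≈ 0.254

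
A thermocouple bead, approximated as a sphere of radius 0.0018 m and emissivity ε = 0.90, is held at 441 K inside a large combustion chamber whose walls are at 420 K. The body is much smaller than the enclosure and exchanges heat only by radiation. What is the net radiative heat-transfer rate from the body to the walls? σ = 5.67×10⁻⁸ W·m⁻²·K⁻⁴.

P_net ≈ 0.0139 W

For a small grey body in a large enclosure: P_net = εσA(T_body⁴ − T_wall⁴).
A = 4πr² = 4.072×10⁻⁵ m²; T_body⁴ − T_wall⁴ = 3.782×10¹⁰ − 3.112×10¹⁰ = 6.706×10⁹ K⁴.
|P_net| = 0.90·5.67×10⁻⁸·4.072×10⁻⁵·6.706×10⁹.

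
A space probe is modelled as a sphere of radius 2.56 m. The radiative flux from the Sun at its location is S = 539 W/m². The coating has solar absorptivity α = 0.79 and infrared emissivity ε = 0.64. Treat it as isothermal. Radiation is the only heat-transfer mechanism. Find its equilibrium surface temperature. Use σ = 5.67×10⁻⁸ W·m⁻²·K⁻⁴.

At equilibrium, absorbed power = emitted power.
Absorbing cross-section = πr² = 20.59 m²; emitting surface = 4πr² = 82.35 m² (ratio 4).
αS·A_cross = εσ·A_surf·T⁴  ⇒  T⁴ = αS/(ε·4σ).
T⁴ = 0.790·539/(0.64·4·5.67×10⁻⁸) = 2.934×10⁹ K⁴.
T = (2.934×10⁹)^(1/4).

T ≈ 233 K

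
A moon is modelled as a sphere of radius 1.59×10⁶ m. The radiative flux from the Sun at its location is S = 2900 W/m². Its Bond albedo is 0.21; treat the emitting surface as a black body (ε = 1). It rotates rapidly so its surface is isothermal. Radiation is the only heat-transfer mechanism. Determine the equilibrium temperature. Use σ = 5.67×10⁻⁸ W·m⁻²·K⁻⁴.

T ≈ 317 K

At equilibrium, absorbed power = emitted power.
Absorbing cross-section = πr² = 7.942×10¹² m²; emitting surface = 4πr² = 3.177×10¹³ m² (ratio 4).
(1−a)S·A_cross = εσ·A_surf·T⁴  ⇒  T⁴ = (1−a)S/(4σ).
T⁴ = 0.790·2900/(4·5.67×10⁻⁸) = 1.010×10¹⁰ K⁴.
T = (1.010×10¹⁰)^(1/4).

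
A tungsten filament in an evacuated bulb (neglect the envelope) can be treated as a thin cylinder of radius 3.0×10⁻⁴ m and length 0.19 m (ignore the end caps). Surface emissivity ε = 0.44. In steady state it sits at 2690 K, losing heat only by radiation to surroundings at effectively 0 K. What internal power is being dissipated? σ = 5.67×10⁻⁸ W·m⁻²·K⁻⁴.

Steady state: P = εσA T⁴.
A = 2πrL = 3.581×10⁻⁴ m²; T⁴ = (2690)⁴ = 5.236×10¹³ K⁴.
P = 0.44 × 5.67×10⁻⁸ × 3.581×10⁻⁴ × 5.236×10¹³.

P ≈ 468 W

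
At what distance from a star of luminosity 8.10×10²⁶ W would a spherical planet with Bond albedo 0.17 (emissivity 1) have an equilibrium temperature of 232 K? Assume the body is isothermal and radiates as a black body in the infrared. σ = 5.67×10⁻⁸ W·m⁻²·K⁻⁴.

For an isothermal black-emitting sphere, (1−a)S·πr² = σ·4πr²·T⁴ ⇒ S = 4σT⁴/(1−a).
S = 4·5.67×10⁻⁸·(232)⁴/0.830 = 791.6 W/m².
Flux falls as S = L/(4πd²), so d = √(L/(4πS)) = √(8.10×10²⁶/(4π·791.6)).

d ≈ 2.85×10¹¹ m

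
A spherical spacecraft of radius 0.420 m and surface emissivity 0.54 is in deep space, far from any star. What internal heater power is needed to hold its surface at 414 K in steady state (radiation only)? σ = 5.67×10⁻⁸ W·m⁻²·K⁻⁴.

P ≈ 1990 W

P = εσ·4πr²·T⁴.
4πr² = 2.217 m²; T⁴ = 2.938×10¹⁰ K⁴.
P = 0.54·5.67×10⁻⁸·2.217·2.938×10¹⁰.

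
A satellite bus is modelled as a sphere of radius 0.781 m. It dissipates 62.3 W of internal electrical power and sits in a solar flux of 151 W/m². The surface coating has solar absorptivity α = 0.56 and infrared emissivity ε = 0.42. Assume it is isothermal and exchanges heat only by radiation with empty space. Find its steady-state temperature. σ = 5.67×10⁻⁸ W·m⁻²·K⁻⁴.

At steady state, absorbed solar power + internal power = radiated power.
Absorbed: α·S·A_cross = 0.56·151·1.916 = 162.0 W (cross-section πr²).
Total input = 162.0 + 62.3 = 224.3 W.
Radiated: εσ·A_surf·T⁴ with A_surf = 4πr² = 7.665 m².
T⁴ = 224.3/(0.42·5.67×10⁻⁸·7.665) = 1.229×10⁹ K⁴.

T ≈ 187 K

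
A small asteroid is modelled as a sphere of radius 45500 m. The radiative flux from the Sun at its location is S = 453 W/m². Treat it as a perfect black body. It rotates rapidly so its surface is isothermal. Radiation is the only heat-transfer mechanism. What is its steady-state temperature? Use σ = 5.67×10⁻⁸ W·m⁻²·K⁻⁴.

At equilibrium, absorbed power = emitted power.
Absorbing cross-section = πr² = 6.504×10⁹ m²; emitting surface = 4πr² = 2.602×10¹⁰ m² (ratio 4).
S·A_cross = εσ·A_surf·T⁴  ⇒  T⁴ = S/(4σ).
T⁴ = 1.00·453/(4·5.67×10⁻⁸) = 1.997×10⁹ K⁴.
T = (1.997×10⁹)^(1/4).

T ≈ 211 K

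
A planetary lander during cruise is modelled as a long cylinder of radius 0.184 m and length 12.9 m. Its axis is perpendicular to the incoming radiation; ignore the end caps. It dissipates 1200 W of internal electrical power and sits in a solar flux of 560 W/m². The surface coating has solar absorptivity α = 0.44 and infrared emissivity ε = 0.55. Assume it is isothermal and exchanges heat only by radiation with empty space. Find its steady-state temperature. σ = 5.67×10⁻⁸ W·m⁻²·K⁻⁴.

T ≈ 267 K

At steady state, absorbed solar power + internal power = radiated power.
Absorbed: α·S·A_cross = 0.44·560·4.747 = 1170 W (cross-section 2rL).
Total input = 1170 + 1200 = 2370 W.
Radiated: εσ·A_surf·T⁴ with A_surf = 2πrL = 14.91 m².
T⁴ = 2370/(0.55·5.67×10⁻⁸·14.91) = 5.095×10⁹ K⁴.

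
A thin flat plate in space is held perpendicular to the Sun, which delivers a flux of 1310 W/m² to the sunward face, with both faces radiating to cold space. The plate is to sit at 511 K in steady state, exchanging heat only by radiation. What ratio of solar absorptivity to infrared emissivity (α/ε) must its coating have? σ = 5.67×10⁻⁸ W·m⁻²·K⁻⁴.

α/ε ≈ 5.90

Balance: αS·A = εσ·2A·T⁴ ⇒ α/ε = 2σT⁴/S.
α/ε = 2·5.67×10⁻⁸·(511)⁴/1310 = 2·5.67×10⁻⁸·6.818×10¹⁰/1310.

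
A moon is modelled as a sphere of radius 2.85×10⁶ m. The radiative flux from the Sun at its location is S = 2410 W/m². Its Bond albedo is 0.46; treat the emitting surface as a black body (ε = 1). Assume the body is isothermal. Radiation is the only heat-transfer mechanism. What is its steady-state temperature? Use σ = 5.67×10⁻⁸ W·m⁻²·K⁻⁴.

At equilibrium, absorbed power = emitted power.
Absorbing cross-section = πr² = 2.552×10¹³ m²; emitting surface = 4πr² = 1.021×10¹⁴ m² (ratio 4).
(1−a)S·A_cross = εσ·A_surf·T⁴  ⇒  T⁴ = (1−a)S/(4σ).
T⁴ = 0.540·2410/(4·5.67×10⁻⁸) = 5.738×10⁹ K⁴.
T = (5.738×10⁹)^(1/4).

T ≈ 275 K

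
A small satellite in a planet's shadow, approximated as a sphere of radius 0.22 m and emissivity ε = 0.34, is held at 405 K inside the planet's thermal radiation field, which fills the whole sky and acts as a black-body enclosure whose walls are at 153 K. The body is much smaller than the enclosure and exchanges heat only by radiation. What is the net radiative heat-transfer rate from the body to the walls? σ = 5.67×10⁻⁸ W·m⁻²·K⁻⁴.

P_net ≈ 309 W

For a small grey body in a large enclosure: P_net = εσA(T_body⁴ − T_wall⁴).
A = 4πr² = 0.6082 m²; T_body⁴ − T_wall⁴ = 2.690×10¹⁰ − 5.480×10⁸ = 2.636×10¹⁰ K⁴.
|P_net| = 0.34·5.67×10⁻⁸·0.6082·2.636×10¹⁰.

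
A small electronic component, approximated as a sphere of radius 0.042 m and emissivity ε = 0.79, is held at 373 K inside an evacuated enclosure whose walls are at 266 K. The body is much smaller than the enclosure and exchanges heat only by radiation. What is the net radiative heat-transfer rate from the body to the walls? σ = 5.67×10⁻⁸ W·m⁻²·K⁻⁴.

P_net ≈ 14.2 W

For a small grey body in a large enclosure: P_net = εσA(T_body⁴ − T_wall⁴).
A = 4πr² = 0.02217 m²; T_body⁴ − T_wall⁴ = 1.936×10¹⁰ − 5.006×10⁹ = 1.435×10¹⁰ K⁴.
|P_net| = 0.79·5.67×10⁻⁸·0.02217·1.435×10¹⁰.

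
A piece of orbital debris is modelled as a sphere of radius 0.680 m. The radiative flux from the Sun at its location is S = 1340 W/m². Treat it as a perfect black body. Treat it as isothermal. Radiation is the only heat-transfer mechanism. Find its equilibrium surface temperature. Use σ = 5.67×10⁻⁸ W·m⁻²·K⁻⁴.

At equilibrium, absorbed power = emitted power.
Absorbing cross-section = πr² = 1.453 m²; emitting surface = 4πr² = 5.811 m² (ratio 4).
S·A_cross = εσ·A_surf·T⁴  ⇒  T⁴ = S/(4σ).
T⁴ = 1.00·1340/(4·5.67×10⁻⁸) = 5.908×10⁹ K⁴.
T = (5.908×10⁹)^(1/4).

T ≈ 277 K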